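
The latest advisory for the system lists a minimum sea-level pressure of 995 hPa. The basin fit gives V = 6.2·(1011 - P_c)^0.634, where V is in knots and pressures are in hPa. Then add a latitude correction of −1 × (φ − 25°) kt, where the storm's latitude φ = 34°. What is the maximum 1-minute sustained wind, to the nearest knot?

ΔP = 1011 − 995 = 16 hPa.
16^0.634 ≈ 5.800.
V ≈ 6.2 × 5.800 ≈ 36.0 kt.
Latitude correction: −1 × (34 − 25) = -9 kt.
Corrected V ≈ 27 kt → 27 kt.

27 kt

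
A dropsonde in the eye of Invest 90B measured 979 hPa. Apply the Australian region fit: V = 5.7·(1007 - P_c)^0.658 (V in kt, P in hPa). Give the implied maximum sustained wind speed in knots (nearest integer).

ΔP = 1007 − 979 = 28 hPa.
28^0.658 ≈ 8.958.
V ≈ 5.7 × 8.958 ≈ 51.1 kt.

51 kt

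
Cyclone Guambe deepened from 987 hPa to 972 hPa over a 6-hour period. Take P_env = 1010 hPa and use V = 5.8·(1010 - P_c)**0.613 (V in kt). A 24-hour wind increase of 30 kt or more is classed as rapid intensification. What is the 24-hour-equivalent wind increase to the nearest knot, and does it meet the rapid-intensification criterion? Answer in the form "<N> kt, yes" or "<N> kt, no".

V₁: ΔP = 23, V ≈ 5.8 × 23^0.613 ≈ 39.64 kt.
V₂: ΔP = 38, V ≈ 5.8 × 38^0.613 ≈ 53.93 kt.
ΔV over 6 h = 14.29 kt → 24 h equivalent = 14.29 × 24/6 ≈ 57.16 kt.
57 kt ≥ 30 kt ⇒ rapid intensification.

57 kt, yes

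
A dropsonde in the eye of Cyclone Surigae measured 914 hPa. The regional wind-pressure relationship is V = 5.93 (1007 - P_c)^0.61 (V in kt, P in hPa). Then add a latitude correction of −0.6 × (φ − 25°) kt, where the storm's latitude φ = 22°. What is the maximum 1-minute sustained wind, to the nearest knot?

ΔP = 1007 − 914 = 93 hPa.
93^0.61 ≈ 15.877.
V ≈ 5.93 × 15.877 ≈ 94.2 kt.
Latitude correction: −0.6 × (22 − 25) = 1.8 kt.
Corrected V ≈ 96 kt → 96 kt.

96 kt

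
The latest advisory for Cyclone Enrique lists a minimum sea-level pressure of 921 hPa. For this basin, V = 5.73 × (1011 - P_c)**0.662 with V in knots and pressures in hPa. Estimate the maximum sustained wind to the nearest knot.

113 kt

ΔP = 1011 − 921 = 90 hPa.
90^0.662 ≈ 19.666.
V ≈ 5.73 × 19.666 ≈ 112.7 kt.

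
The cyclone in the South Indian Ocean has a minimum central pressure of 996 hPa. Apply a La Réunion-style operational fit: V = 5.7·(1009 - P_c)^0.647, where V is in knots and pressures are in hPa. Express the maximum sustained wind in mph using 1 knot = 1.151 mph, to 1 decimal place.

ΔP = 1009 − 996 = 13 hPa.
V ≈ 5.7 × 13^0.647 = 5.7 × 5.257 ≈ 29.964 kt.
29.964 × 1.151 ≈ 34.49 mph → 34.5 mph.

34.5 mph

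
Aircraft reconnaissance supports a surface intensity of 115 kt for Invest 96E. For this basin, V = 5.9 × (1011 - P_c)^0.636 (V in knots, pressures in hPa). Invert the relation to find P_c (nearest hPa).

904 hPa

ΔP = (V / 5.9)^(1/0.636) = (115/5.9)^1.572.
115/5.9 = 19.492; 19.492^1.572 ≈ 106.67 hPa.
P_c = 1011 − 106.67 = 904.33 ≈ 904 hPa.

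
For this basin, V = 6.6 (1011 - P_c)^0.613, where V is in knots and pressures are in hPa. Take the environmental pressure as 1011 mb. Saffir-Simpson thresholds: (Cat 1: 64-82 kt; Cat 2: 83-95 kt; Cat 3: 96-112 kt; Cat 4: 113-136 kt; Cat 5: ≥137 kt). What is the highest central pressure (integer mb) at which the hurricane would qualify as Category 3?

Category 3 begins at V = 96 kt.
Required ΔP = (96/6.6)^(1/0.613) = 14.545^1.631 ≈ 78.85 mb.
P_c ≤ 1011 − 78.85 = 932.15, so the highest integer P_c is 932 mb.

932 mb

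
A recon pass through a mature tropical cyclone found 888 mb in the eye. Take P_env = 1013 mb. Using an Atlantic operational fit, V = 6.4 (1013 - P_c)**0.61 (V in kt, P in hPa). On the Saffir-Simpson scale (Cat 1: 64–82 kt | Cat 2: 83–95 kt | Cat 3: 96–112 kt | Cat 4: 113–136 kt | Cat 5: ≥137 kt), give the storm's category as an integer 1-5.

4

ΔP = 1013 − 888 = 125 mb.
V ≈ 6.4 × 125^0.61 = 6.4 × 19.02 ≈ 122 kt.
122 kt falls in the Category 4 band.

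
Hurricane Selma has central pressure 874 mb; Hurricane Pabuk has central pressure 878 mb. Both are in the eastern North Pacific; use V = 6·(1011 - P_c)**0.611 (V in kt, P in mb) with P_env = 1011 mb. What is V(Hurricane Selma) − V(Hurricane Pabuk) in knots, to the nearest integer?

Hurricane Selma: ΔP = 137; V ≈ 6 × 137^0.611 ≈ 121.25 kt.
Hurricane Pabuk: ΔP = 133; V ≈ 6 × 133^0.611 ≈ 119.08 kt.
Difference ≈ 121.25 − 119.08 = 2.17 → 2 kt.

2 kt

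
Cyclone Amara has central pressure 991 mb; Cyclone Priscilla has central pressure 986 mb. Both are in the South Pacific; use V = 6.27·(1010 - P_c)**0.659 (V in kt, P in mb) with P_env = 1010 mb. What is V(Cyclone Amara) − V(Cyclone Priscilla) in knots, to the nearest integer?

Cyclone Amara: ΔP = 19; V ≈ 6.27 × 19^0.659 ≈ 43.65 kt.
Cyclone Priscilla: ΔP = 24; V ≈ 6.27 × 24^0.659 ≈ 50.91 kt.
Difference ≈ 43.65 − 50.91 = -7.26 → -7 kt.

-7 kt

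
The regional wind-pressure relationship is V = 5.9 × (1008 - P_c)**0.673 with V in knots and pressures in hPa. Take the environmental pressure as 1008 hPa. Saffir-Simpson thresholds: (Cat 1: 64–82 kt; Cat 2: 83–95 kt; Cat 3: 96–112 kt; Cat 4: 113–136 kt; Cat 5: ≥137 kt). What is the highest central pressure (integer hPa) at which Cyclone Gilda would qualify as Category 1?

Category 1 begins at V = 64 kt.
Required ΔP = (64/5.9)^(1/0.673) = 10.847^1.486 ≈ 34.54 hPa.
P_c ≤ 1008 − 34.54 = 973.46, so the highest integer P_c is 973 hPa.

973 hPa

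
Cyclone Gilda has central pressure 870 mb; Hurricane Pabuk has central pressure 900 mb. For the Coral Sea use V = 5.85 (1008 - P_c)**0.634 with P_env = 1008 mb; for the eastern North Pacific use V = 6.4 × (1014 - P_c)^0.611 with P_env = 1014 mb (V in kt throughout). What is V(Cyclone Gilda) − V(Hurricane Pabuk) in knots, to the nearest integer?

17 kt

Cyclone Gilda: ΔP = 138; V ≈ 5.85 × 138^0.634 ≈ 133.00 kt.
Hurricane Pabuk: ΔP = 114; V ≈ 6.4 × 114^0.611 ≈ 115.60 kt.
Difference ≈ 133.00 − 115.60 = 17.40 → 17 kt.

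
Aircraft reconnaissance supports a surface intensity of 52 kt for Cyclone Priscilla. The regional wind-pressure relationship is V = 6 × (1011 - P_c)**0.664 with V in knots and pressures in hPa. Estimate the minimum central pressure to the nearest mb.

985 mb

ΔP = (V / 6)^(1/0.664) = (52/6)^1.506.
52/6 = 8.667; 8.667^1.506 ≈ 25.85 mb.
P_c = 1011 − 25.85 = 985.15 ≈ 985 mb.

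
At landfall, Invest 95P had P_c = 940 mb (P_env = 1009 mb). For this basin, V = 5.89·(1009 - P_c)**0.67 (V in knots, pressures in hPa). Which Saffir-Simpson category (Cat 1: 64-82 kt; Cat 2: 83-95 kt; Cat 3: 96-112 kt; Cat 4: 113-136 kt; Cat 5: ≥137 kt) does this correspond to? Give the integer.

ΔP = 1009 − 940 = 69 mb.
V ≈ 5.89 × 69^0.67 = 5.89 × 17.06 ≈ 100 kt.
100 kt falls in the Category 3 band.

3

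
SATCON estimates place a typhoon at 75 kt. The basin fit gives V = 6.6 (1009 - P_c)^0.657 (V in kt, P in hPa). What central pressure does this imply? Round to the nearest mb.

ΔP = (V / 6.6)^(1/0.657) = (75/6.6)^1.522.
75/6.6 = 11.364; 11.364^1.522 ≈ 40.42 mb.
P_c = 1009 − 40.42 = 968.58 ≈ 969 mb.

969 mb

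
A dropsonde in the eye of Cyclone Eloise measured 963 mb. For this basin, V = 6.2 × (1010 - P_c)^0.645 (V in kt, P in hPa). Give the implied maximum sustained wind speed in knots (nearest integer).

ΔP = 1010 − 963 = 47 mb.
47^0.645 ≈ 11.981.
V ≈ 6.2 × 11.981 ≈ 74.3 kt.

74 kt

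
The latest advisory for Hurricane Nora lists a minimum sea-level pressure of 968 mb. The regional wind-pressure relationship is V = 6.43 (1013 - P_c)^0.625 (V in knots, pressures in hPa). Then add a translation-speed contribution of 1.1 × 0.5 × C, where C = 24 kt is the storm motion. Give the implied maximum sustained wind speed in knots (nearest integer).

83 kt

ΔP = 1013 − 968 = 45 mb.
45^0.625 ≈ 10.796.
V ≈ 6.43 × 10.796 ≈ 69.4 kt.
Translation term: 1.1 × 0.5 × 24 = 13.2 kt.
Corrected V ≈ 82.6 kt → 83 kt.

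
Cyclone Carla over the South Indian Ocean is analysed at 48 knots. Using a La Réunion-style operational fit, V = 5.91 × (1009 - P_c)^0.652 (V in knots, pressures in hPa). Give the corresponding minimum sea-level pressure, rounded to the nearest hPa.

ΔP = (V / 5.91)^(1/0.652) = (48/5.91)^1.534.
48/5.91 = 8.122; 8.122^1.534 ≈ 24.84 hPa.
P_c = 1009 − 24.84 = 984.16 ≈ 984 hPa.

984 hPa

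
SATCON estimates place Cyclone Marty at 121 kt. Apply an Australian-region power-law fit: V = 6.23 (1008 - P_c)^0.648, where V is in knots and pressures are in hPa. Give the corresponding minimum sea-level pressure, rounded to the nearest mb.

911 mb

ΔP = (V / 6.23)^(1/0.648) = (121/6.23)^1.543.
121/6.23 = 19.422; 19.422^1.543 ≈ 97.30 mb.
P_c = 1008 − 97.30 = 910.70 ≈ 911 mb.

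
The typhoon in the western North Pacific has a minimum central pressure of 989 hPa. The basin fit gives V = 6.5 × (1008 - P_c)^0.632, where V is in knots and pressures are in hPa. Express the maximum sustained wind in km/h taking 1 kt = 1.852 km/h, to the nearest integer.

77 km/h

ΔP = 1008 − 989 = 19 hPa.
V ≈ 6.5 × 19^0.632 = 6.5 × 6.429 ≈ 41.791 kt.
41.791 × 1.852 ≈ 77.40 km/h → 77 km/h.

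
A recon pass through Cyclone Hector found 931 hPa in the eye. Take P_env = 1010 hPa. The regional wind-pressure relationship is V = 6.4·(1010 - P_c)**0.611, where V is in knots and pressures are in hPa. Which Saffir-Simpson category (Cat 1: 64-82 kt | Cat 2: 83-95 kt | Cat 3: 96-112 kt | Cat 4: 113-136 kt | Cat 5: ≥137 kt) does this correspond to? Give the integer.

ΔP = 1010 − 931 = 79 hPa.
V ≈ 6.4 × 79^0.611 = 6.4 × 14.44 ≈ 92 kt.
92 kt falls in the Category 2 band.

2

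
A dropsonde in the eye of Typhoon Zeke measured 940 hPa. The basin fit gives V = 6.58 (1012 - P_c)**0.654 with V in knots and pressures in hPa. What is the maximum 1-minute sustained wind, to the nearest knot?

ΔP = 1012 − 940 = 72 hPa.
72^0.654 ≈ 16.394.
V ≈ 6.58 × 16.394 ≈ 107.9 kt.

108 kt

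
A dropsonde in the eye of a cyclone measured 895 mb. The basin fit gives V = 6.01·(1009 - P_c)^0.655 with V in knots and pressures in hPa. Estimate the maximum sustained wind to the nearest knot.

134 kt

ΔP = 1009 − 895 = 114 mb.
114^0.655 ≈ 22.247.
V ≈ 6.01 × 22.247 ≈ 133.7 kt.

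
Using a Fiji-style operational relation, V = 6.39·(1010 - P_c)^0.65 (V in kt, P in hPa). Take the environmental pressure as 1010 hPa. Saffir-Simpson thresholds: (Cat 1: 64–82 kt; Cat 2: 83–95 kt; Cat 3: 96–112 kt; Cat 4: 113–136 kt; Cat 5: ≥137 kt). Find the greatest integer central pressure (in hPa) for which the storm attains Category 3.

945 hPa

Category 3 begins at V = 96 kt.
Required ΔP = (96/6.39)^(1/0.65) = 15.023^1.538 ≈ 64.63 hPa.
P_c ≤ 1010 − 64.63 = 945.37, so the highest integer P_c is 945 hPa.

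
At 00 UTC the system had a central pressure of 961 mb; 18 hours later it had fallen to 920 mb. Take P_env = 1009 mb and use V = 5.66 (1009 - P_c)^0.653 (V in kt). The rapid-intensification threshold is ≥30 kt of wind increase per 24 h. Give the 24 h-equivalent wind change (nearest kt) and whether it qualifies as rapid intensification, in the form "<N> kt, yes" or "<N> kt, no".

47 kt, yes

V₁: ΔP = 48, V ≈ 5.66 × 48^0.653 ≈ 70.90 kt.
V₂: ΔP = 89, V ≈ 5.66 × 89^0.653 ≈ 106.11 kt.
ΔV over 18 h = 35.21 kt → 24 h equivalent = 35.21 × 24/18 ≈ 46.95 kt.
47 kt ≥ 30 kt ⇒ rapid intensification.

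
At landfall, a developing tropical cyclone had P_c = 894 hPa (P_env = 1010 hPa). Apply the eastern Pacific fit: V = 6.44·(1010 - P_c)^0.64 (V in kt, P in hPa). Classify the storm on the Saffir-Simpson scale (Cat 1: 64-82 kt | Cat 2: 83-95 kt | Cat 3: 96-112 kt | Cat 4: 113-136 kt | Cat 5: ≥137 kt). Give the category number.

ΔP = 1010 − 894 = 116 hPa.
V ≈ 6.44 × 116^0.64 = 6.44 × 20.95 ≈ 135 kt.
135 kt falls in the Category 4 band.

4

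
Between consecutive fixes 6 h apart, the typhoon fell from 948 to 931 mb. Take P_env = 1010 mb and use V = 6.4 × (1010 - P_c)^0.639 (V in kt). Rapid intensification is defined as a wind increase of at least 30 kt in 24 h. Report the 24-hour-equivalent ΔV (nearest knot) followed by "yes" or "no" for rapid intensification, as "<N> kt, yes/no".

V₁: ΔP = 62, V ≈ 6.4 × 62^0.639 ≈ 89.44 kt.
V₂: ΔP = 79, V ≈ 6.4 × 79^0.639 ≈ 104.42 kt.
ΔV over 6 h = 14.98 kt → 24 h equivalent = 14.98 × 24/6 ≈ 59.92 kt.
60 kt ≥ 30 kt ⇒ rapid intensification.

60 kt, yes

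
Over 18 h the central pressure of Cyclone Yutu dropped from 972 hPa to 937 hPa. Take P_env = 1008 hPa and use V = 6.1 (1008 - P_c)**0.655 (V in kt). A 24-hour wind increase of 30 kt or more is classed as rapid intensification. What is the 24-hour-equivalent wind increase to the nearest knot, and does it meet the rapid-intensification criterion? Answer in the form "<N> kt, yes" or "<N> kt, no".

48 kt, yes

V₁: ΔP = 36, V ≈ 6.1 × 36^0.655 ≈ 63.78 kt.
V₂: ΔP = 71, V ≈ 6.1 × 71^0.655 ≈ 99.52 kt.
ΔV over 18 h = 35.74 kt → 24 h equivalent = 35.74 × 24/18 ≈ 47.65 kt.
48 kt ≥ 30 kt ⇒ rapid intensification.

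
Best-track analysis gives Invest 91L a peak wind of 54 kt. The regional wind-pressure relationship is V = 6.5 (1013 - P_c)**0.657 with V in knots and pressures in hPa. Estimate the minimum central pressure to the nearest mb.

ΔP = (V / 6.5)^(1/0.657) = (54/6.5)^1.522.
54/6.5 = 8.308; 8.308^1.522 ≈ 25.09 mb.
P_c = 1013 − 25.09 = 987.91 ≈ 988 mb.

988 mb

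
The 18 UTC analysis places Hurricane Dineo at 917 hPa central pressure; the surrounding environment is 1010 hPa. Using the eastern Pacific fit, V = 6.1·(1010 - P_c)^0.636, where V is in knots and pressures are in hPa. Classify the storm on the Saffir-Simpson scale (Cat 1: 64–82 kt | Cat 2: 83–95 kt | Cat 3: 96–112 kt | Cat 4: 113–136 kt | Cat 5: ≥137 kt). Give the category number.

3

ΔP = 1010 − 917 = 93 hPa.
V ≈ 6.1 × 93^0.636 = 6.1 × 17.86 ≈ 109 kt.
109 kt falls in the Category 3 band.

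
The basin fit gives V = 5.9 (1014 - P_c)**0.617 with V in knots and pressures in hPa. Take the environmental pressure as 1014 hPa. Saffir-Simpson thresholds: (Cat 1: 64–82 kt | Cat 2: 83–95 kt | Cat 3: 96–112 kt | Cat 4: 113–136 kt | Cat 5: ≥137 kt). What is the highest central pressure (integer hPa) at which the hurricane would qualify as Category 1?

Category 1 begins at V = 64 kt.
Required ΔP = (64/5.9)^(1/0.617) = 10.847^1.621 ≈ 47.64 hPa.
P_c ≤ 1014 − 47.64 = 966.36, so the highest integer P_c is 966 hPa.

966 hPa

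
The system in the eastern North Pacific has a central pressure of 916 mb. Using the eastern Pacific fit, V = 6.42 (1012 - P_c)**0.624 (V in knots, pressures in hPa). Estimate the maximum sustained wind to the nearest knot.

111 kt

ΔP = 1012 − 916 = 96 mb.
96^0.624 ≈ 17.256.
V ≈ 6.42 × 17.256 ≈ 110.8 kt.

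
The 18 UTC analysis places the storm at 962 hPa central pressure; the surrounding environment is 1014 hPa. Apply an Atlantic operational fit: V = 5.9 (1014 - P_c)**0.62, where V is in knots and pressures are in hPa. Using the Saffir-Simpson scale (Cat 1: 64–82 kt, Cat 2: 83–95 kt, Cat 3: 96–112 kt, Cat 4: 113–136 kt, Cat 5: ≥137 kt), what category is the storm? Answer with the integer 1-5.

1

ΔP = 1014 − 962 = 52 hPa.
V ≈ 5.9 × 52^0.62 = 5.9 × 11.59 ≈ 68 kt.
68 kt falls in the Category 1 band.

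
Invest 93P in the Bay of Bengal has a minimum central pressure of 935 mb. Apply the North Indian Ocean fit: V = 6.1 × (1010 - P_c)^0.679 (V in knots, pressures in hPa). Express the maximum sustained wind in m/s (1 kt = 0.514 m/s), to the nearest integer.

ΔP = 1010 − 935 = 75 mb.
V ≈ 6.1 × 75^0.679 = 6.1 × 18.757 ≈ 114.419 kt.
114.419 × 0.514 ≈ 58.81 m/s → 59 m/s.

59 m/s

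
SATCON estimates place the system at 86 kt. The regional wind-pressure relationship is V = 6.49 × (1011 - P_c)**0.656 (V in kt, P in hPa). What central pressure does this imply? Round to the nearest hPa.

960 hPa

ΔP = (V / 6.49)^(1/0.656) = (86/6.49)^1.524.
86/6.49 = 13.251; 13.251^1.524 ≈ 51.38 hPa.
P_c = 1011 − 51.38 = 959.62 ≈ 960 hPa.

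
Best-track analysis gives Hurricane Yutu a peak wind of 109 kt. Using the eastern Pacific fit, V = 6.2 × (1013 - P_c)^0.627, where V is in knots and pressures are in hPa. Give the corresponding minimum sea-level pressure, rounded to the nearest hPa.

ΔP = (V / 6.2)^(1/0.627) = (109/6.2)^1.595.
109/6.2 = 17.581; 17.581^1.595 ≈ 96.76 hPa.
P_c = 1013 − 96.76 = 916.24 ≈ 916 hPa.

916 hPa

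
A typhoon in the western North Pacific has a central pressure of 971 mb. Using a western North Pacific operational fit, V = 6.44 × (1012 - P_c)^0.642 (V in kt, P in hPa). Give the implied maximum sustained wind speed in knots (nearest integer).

ΔP = 1012 − 971 = 41 mb.
41^0.642 ≈ 10.849.
V ≈ 6.44 × 10.849 ≈ 69.9 kt.

70 kt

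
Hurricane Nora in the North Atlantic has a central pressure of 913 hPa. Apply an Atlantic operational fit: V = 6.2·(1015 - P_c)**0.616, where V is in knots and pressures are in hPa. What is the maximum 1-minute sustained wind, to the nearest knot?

ΔP = 1015 − 913 = 102 hPa.
102^0.616 ≈ 17.270.
V ≈ 6.2 × 17.270 ≈ 107.1 kt.

107 kt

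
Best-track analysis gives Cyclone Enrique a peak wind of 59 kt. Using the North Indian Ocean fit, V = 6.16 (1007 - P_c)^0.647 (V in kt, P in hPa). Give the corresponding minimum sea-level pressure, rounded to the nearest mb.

974 mb

ΔP = (V / 6.16)^(1/0.647) = (59/6.16)^1.546.
59/6.16 = 9.578; 9.578^1.546 ≈ 32.86 mb.
P_c = 1007 − 32.86 = 974.14 ≈ 974 mb.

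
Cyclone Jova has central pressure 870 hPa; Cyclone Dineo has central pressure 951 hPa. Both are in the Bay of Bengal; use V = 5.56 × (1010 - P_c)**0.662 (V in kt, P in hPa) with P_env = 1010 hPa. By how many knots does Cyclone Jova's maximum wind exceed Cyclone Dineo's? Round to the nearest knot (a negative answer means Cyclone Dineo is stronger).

64 kt

Cyclone Jova: ΔP = 140; V ≈ 5.56 × 140^0.662 ≈ 146.49 kt.
Cyclone Dineo: ΔP = 59; V ≈ 5.56 × 59^0.662 ≈ 82.68 kt.
Difference ≈ 146.49 − 82.68 = 63.81 → 64 kt.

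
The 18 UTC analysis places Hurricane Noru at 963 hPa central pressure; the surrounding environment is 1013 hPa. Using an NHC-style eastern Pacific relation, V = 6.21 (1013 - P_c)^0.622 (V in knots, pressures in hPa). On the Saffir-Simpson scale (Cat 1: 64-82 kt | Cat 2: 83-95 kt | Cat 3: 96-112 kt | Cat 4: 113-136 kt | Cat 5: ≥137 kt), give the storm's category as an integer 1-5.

ΔP = 1013 − 963 = 50 hPa.
V ≈ 6.21 × 50^0.622 = 6.21 × 11.40 ≈ 71 kt.
71 kt falls in the Category 1 band.

1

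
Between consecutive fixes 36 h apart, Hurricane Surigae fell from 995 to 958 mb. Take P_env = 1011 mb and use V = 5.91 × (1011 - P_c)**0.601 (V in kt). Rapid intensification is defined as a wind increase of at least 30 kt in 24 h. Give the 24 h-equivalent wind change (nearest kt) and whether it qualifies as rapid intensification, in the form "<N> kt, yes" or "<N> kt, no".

22 kt, no

V₁: ΔP = 16, V ≈ 5.91 × 16^0.601 ≈ 31.28 kt.
V₂: ΔP = 53, V ≈ 5.91 × 53^0.601 ≈ 64.25 kt.
ΔV over 36 h = 32.97 kt → 24 h equivalent = 32.97 × 24/36 ≈ 21.98 kt.
22 kt < 30 kt ⇒ not rapid intensification.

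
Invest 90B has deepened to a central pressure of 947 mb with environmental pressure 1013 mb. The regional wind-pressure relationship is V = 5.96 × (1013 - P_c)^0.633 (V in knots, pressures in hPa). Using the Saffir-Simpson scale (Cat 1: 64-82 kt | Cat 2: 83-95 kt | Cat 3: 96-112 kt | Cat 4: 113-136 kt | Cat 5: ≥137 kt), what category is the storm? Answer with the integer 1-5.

ΔP = 1013 − 947 = 66 mb.
V ≈ 5.96 × 66^0.633 = 5.96 × 14.18 ≈ 85 kt.
85 kt falls in the Category 2 band.

2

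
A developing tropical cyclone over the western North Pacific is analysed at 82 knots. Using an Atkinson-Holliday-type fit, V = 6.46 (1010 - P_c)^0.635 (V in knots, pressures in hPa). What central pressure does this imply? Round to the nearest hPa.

ΔP = (V / 6.46)^(1/0.635) = (82/6.46)^1.575.
82/6.46 = 12.693; 12.693^1.575 ≈ 54.69 hPa.
P_c = 1010 − 54.69 = 955.31 ≈ 955 hPa.

955 hPa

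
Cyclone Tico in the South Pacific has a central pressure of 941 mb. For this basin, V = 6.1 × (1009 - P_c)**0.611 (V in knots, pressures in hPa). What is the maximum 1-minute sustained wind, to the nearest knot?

ΔP = 1009 − 941 = 68 mb.
68^0.611 ≈ 13.172.
V ≈ 6.1 × 13.172 ≈ 80.4 kt.

80 kt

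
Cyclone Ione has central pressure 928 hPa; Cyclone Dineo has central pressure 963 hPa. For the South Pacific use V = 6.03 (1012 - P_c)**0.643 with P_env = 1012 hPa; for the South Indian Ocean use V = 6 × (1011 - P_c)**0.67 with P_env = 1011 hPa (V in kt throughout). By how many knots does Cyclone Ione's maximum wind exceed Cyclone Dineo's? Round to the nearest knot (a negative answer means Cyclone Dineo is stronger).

24 kt

Cyclone Ione: ΔP = 84; V ≈ 6.03 × 84^0.643 ≈ 104.14 kt.
Cyclone Dineo: ΔP = 48; V ≈ 6 × 48^0.67 ≈ 80.28 kt.
Difference ≈ 104.14 − 80.28 = 23.86 → 24 kt.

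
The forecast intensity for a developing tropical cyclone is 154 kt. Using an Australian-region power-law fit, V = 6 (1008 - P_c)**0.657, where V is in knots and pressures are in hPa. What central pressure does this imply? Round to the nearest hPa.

868 hPa

ΔP = (V / 6)^(1/0.657) = (154/6)^1.522.
154/6 = 25.667; 25.667^1.522 ≈ 139.69 hPa.
P_c = 1008 − 139.69 = 868.31 ≈ 868 hPa.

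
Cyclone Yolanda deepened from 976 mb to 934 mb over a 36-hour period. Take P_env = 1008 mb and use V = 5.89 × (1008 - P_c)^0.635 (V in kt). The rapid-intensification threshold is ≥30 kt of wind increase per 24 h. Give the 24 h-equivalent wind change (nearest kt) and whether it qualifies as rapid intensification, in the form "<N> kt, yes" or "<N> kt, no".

V₁: ΔP = 32, V ≈ 5.89 × 32^0.635 ≈ 53.20 kt.
V₂: ΔP = 74, V ≈ 5.89 × 74^0.635 ≈ 90.59 kt.
ΔV over 36 h = 37.39 kt → 24 h equivalent = 37.39 × 24/36 ≈ 24.93 kt.
25 kt < 30 kt ⇒ not rapid intensification.

25 kt, no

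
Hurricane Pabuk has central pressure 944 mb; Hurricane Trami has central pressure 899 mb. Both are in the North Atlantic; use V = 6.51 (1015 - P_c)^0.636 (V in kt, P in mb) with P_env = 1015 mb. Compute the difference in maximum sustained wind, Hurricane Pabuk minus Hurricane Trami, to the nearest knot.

-36 kt

Hurricane Pabuk: ΔP = 71; V ≈ 6.51 × 71^0.636 ≈ 97.94 kt.
Hurricane Trami: ΔP = 116; V ≈ 6.51 × 116^0.636 ≈ 133.84 kt.
Difference ≈ 97.94 − 133.84 = -35.90 → -36 kt.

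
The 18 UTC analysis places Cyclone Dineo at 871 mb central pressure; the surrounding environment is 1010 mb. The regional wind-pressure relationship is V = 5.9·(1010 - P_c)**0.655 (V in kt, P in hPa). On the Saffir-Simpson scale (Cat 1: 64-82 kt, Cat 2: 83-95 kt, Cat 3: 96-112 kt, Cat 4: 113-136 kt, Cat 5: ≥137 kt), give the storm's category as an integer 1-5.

5

ΔP = 1010 − 871 = 139 mb.
V ≈ 5.9 × 139^0.655 = 5.9 × 25.33 ≈ 149 kt.
149 kt falls in the Category 5 band.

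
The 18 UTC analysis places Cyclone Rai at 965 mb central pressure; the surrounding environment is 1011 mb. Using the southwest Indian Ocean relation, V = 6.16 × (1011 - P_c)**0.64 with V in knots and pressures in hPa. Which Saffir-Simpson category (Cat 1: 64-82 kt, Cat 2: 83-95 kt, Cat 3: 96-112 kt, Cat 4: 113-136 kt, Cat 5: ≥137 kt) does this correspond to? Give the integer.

1

ΔP = 1011 − 965 = 46 mb.
V ≈ 6.16 × 46^0.64 = 6.16 × 11.59 ≈ 71 kt.
71 kt falls in the Category 1 band.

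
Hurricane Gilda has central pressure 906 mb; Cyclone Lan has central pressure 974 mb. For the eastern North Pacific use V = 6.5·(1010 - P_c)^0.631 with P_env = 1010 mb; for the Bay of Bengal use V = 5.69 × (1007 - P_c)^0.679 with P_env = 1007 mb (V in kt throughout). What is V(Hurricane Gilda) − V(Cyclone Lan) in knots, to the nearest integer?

61 kt

Hurricane Gilda: ΔP = 104; V ≈ 6.5 × 104^0.631 ≈ 121.80 kt.
Cyclone Lan: ΔP = 33; V ≈ 5.69 × 33^0.679 ≈ 61.12 kt.
Difference ≈ 121.80 − 61.12 = 60.68 → 61 kt.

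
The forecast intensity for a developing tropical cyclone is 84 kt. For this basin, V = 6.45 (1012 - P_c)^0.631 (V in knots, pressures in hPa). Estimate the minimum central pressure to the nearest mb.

954 mb

ΔP = (V / 6.45)^(1/0.631) = (84/6.45)^1.585.
84/6.45 = 13.023; 13.023^1.585 ≈ 58.42 mb.
P_c = 1012 − 58.42 = 953.58 ≈ 954 mb.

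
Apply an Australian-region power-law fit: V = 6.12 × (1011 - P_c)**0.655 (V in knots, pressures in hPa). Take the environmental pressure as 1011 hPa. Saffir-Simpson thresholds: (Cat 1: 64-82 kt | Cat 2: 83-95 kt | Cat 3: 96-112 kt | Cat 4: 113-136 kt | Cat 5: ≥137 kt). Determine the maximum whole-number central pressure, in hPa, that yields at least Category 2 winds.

Category 2 begins at V = 83 kt.
Required ΔP = (83/6.12)^(1/0.655) = 13.562^1.527 ≈ 53.55 hPa.
P_c ≤ 1011 − 53.55 = 957.45, so the highest integer P_c is 957 hPa.

957 hPa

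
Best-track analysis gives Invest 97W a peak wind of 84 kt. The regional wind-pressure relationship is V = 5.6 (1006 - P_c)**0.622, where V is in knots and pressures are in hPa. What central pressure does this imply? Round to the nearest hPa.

ΔP = (V / 5.6)^(1/0.622) = (84/5.6)^1.608.
84/5.6 = 15.000; 15.000^1.608 ≈ 77.77 hPa.
P_c = 1006 − 77.77 = 928.23 ≈ 928 hPa.

928 hPa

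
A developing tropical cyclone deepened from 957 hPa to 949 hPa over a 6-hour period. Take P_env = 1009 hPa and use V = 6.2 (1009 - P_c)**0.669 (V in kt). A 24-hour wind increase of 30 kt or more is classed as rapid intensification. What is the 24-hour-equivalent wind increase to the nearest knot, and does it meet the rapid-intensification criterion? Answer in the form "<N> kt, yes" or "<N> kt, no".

35 kt, yes

V₁: ΔP = 52, V ≈ 6.2 × 52^0.669 ≈ 87.18 kt.
V₂: ΔP = 60, V ≈ 6.2 × 60^0.669 ≈ 95.93 kt.
ΔV over 6 h = 8.75 kt → 24 h equivalent = 8.75 × 24/6 ≈ 35.00 kt.
35 kt ≥ 30 kt ⇒ rapid intensification.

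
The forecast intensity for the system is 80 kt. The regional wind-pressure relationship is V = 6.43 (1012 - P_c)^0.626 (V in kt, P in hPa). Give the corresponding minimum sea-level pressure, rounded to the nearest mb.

956 mb

ΔP = (V / 6.43)^(1/0.626) = (80/6.43)^1.597.
80/6.43 = 12.442; 12.442^1.597 ≈ 56.11 mb.
P_c = 1012 − 56.11 = 955.89 ≈ 956 mb.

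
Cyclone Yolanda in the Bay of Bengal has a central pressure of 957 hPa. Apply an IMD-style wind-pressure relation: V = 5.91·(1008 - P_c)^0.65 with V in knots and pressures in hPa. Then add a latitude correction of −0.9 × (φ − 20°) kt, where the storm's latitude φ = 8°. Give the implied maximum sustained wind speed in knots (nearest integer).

87 kt

ΔP = 1008 − 957 = 51 hPa.
51^0.65 ≈ 12.880.
V ≈ 5.91 × 12.880 ≈ 76.1 kt.
Latitude correction: −0.9 × (8 − 20) = 10.8 kt.
Corrected V ≈ 86.9 kt → 87 kt.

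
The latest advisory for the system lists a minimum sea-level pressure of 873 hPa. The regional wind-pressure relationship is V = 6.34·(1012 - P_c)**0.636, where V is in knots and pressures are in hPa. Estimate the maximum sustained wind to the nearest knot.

146 kt

ΔP = 1012 − 873 = 139 hPa.
139^0.636 ≈ 23.065.
V ≈ 6.34 × 23.065 ≈ 146.2 kt.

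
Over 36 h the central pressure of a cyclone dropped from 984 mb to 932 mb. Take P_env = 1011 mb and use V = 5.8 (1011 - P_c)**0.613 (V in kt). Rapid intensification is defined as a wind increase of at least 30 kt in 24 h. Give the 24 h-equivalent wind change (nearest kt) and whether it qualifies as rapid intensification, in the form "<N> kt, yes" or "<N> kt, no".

V₁: ΔP = 27, V ≈ 5.8 × 27^0.613 ≈ 43.74 kt.
V₂: ΔP = 79, V ≈ 5.8 × 79^0.613 ≈ 84.46 kt.
ΔV over 36 h = 40.72 kt → 24 h equivalent = 40.72 × 24/36 ≈ 27.15 kt.
27 kt < 30 kt ⇒ not rapid intensification.

27 kt, no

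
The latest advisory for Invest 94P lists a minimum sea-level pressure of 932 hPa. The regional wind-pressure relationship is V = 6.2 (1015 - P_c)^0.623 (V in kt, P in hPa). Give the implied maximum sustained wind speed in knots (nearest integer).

97 kt

ΔP = 1015 − 932 = 83 hPa.
83^0.623 ≈ 15.689.
V ≈ 6.2 × 15.689 ≈ 97.3 kt.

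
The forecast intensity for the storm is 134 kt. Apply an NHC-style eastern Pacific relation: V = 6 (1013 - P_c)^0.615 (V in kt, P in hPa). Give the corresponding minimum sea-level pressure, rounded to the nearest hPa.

ΔP = (V / 6)^(1/0.615) = (134/6)^1.626.
134/6 = 22.333; 22.333^1.626 ≈ 156.11 hPa.
P_c = 1013 − 156.11 = 856.89 ≈ 857 hPa.

857 hPa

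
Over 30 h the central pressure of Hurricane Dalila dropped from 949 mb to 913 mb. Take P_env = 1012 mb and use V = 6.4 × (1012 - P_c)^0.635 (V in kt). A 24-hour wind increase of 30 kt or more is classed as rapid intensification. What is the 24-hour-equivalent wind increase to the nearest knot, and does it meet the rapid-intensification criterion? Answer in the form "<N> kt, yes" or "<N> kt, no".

V₁: ΔP = 63, V ≈ 6.4 × 63^0.635 ≈ 88.87 kt.
V₂: ΔP = 99, V ≈ 6.4 × 99^0.635 ≈ 118.42 kt.
ΔV over 30 h = 29.55 kt → 24 h equivalent = 29.55 × 24/30 ≈ 23.64 kt.
24 kt < 30 kt ⇒ not rapid intensification.

24 kt, no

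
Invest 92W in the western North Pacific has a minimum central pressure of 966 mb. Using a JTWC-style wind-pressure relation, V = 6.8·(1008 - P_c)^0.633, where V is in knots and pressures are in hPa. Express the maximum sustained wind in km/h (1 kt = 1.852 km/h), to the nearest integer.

ΔP = 1008 − 966 = 42 mb.
V ≈ 6.8 × 42^0.633 = 6.8 × 10.654 ≈ 72.448 kt.
72.448 × 1.852 ≈ 134.17 km/h → 134 km/h.

134 km/h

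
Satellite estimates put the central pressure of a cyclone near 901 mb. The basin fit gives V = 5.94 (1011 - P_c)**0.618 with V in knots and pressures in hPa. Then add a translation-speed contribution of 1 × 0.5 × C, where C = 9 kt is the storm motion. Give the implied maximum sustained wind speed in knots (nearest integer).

ΔP = 1011 − 901 = 110 mb.
110^0.618 ≈ 18.263.
V ≈ 5.94 × 18.263 ≈ 108.5 kt.
Translation term: 1 × 0.5 × 9 = 4.5 kt.
Corrected V ≈ 113 kt → 113 kt.

113 kt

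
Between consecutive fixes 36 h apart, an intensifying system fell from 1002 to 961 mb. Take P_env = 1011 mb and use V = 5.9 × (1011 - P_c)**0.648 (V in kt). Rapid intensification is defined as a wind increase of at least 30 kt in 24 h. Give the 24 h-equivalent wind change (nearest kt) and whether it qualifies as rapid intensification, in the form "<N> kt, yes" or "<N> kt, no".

33 kt, yes

V₁: ΔP = 9, V ≈ 5.9 × 9^0.648 ≈ 24.50 kt.
V₂: ΔP = 50, V ≈ 5.9 × 50^0.648 ≈ 74.44 kt.
ΔV over 36 h = 49.94 kt → 24 h equivalent = 49.94 × 24/36 ≈ 33.29 kt.
33 kt ≥ 30 kt ⇒ rapid intensification.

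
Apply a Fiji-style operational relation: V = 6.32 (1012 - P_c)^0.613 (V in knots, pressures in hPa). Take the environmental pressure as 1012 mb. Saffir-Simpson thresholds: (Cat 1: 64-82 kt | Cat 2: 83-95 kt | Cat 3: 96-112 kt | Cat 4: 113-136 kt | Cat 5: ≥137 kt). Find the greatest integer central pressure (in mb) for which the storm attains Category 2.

Category 2 begins at V = 83 kt.
Required ΔP = (83/6.32)^(1/0.613) = 13.133^1.631 ≈ 66.74 mb.
P_c ≤ 1012 − 66.74 = 945.26, so the highest integer P_c is 945 mb.

945 mb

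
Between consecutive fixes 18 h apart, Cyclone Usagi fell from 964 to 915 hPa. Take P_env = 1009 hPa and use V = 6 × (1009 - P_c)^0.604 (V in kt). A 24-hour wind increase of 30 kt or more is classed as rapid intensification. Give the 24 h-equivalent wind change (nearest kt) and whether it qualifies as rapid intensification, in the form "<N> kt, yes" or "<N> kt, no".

45 kt, yes

V₁: ΔP = 45, V ≈ 6 × 45^0.604 ≈ 59.80 kt.
V₂: ΔP = 94, V ≈ 6 × 94^0.604 ≈ 93.31 kt.
ΔV over 18 h = 33.51 kt → 24 h equivalent = 33.51 × 24/18 ≈ 44.68 kt.
45 kt ≥ 30 kt ⇒ rapid intensification.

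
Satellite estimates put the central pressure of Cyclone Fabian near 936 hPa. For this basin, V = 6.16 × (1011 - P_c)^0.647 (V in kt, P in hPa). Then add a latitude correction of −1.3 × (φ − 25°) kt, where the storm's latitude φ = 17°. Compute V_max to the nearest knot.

ΔP = 1011 − 936 = 75 hPa.
75^0.647 ≈ 16.337.
V ≈ 6.16 × 16.337 ≈ 100.6 kt.
Latitude correction: −1.3 × (17 − 25) = 10.4 kt.
Corrected V ≈ 111 kt → 111 kt.

111 kt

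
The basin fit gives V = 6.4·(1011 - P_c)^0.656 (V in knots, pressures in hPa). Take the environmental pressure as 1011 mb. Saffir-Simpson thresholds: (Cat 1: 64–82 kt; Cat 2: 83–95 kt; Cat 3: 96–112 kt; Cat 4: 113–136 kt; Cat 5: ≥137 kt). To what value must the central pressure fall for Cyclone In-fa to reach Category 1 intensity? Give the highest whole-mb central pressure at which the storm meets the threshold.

977 mb

Category 1 begins at V = 64 kt.
Required ΔP = (64/6.4)^(1/0.656) = 10.000^1.524 ≈ 33.45 mb.
P_c ≤ 1011 − 33.45 = 977.55, so the highest integer P_c is 977 mb.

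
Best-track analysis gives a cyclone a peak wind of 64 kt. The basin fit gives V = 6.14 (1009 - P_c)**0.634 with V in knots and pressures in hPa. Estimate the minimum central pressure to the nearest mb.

969 mb

ΔP = (V / 6.14)^(1/0.634) = (64/6.14)^1.577.
64/6.14 = 10.423; 10.423^1.577 ≈ 40.34 mb.
P_c = 1009 − 40.34 = 968.66 ≈ 969 mb.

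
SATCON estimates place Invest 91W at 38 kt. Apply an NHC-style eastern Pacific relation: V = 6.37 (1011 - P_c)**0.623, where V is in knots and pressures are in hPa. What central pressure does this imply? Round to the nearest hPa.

ΔP = (V / 6.37)^(1/0.623) = (38/6.37)^1.605.
38/6.37 = 5.965; 5.965^1.605 ≈ 17.58 hPa.
P_c = 1011 − 17.58 = 993.42 ≈ 993 hPa.

993 hPa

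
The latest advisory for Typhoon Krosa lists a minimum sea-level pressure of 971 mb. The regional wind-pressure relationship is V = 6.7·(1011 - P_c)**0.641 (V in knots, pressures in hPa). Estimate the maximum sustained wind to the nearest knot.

71 kt

ΔP = 1011 − 971 = 40 mb.
40^0.641 ≈ 10.639.
V ≈ 6.7 × 10.639 ≈ 71.3 kt.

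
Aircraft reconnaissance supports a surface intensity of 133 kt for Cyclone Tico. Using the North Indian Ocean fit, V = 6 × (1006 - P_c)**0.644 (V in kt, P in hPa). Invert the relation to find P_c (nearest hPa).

883 hPa

ΔP = (V / 6)^(1/0.644) = (133/6)^1.553.
133/6 = 22.167; 22.167^1.553 ≈ 122.91 hPa.
P_c = 1006 − 122.91 = 883.09 ≈ 883 hPa.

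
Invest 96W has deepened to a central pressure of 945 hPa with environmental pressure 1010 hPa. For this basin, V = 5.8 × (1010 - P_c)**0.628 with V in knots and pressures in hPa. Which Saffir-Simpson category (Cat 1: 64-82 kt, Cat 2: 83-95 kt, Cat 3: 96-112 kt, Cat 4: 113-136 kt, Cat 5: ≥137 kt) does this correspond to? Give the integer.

1

ΔP = 1010 − 945 = 65 hPa.
V ≈ 5.8 × 65^0.628 = 5.8 × 13.76 ≈ 80 kt.
80 kt falls in the Category 1 band.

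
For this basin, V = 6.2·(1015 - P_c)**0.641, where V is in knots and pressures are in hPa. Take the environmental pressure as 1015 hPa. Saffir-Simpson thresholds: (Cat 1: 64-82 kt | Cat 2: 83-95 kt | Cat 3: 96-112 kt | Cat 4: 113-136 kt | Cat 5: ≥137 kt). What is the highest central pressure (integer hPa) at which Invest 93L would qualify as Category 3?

943 hPa

Category 3 begins at V = 96 kt.
Required ΔP = (96/6.2)^(1/0.641) = 15.484^1.560 ≈ 71.83 hPa.
P_c ≤ 1015 − 71.83 = 943.17, so the highest integer P_c is 943 hPa.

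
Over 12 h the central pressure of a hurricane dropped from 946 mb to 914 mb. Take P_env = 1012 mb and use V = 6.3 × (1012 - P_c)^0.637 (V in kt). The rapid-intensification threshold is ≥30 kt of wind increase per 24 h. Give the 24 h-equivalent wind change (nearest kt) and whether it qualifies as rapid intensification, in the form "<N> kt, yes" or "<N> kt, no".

52 kt, yes

V₁: ΔP = 66, V ≈ 6.3 × 66^0.637 ≈ 90.86 kt.
V₂: ΔP = 98, V ≈ 6.3 × 98^0.637 ≈ 116.88 kt.
ΔV over 12 h = 26.02 kt → 24 h equivalent = 26.02 × 24/12 ≈ 52.04 kt.
52 kt ≥ 30 kt ⇒ rapid intensification.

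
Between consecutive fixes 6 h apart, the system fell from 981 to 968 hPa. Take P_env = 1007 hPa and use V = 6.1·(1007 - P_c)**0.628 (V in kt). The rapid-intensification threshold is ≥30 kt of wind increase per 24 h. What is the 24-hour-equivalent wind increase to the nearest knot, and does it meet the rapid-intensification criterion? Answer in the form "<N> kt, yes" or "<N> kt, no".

V₁: ΔP = 26, V ≈ 6.1 × 26^0.628 ≈ 47.20 kt.
V₂: ΔP = 39, V ≈ 6.1 × 39^0.628 ≈ 60.89 kt.
ΔV over 6 h = 13.69 kt → 24 h equivalent = 13.69 × 24/6 ≈ 54.76 kt.
55 kt ≥ 30 kt ⇒ rapid intensification.

55 kt, yes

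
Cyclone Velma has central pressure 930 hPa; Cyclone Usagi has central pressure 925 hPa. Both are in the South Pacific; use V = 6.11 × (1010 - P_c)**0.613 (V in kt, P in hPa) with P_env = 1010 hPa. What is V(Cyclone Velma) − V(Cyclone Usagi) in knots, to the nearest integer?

Cyclone Velma: ΔP = 80; V ≈ 6.11 × 80^0.613 ≈ 89.67 kt.
Cyclone Usagi: ΔP = 85; V ≈ 6.11 × 85^0.613 ≈ 93.06 kt.
Difference ≈ 89.67 − 93.06 = -3.39 → -3 kt.

-3 kt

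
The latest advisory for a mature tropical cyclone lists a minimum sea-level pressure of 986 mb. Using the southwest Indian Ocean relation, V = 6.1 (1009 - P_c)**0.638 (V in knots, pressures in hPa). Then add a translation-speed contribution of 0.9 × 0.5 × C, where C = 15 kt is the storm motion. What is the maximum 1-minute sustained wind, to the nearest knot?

52 kt

ΔP = 1009 − 986 = 23 mb.
23^0.638 ≈ 7.392.
V ≈ 6.1 × 7.392 ≈ 45.1 kt.
Translation term: 0.9 × 0.5 × 15 = 6.75 kt.
Corrected V ≈ 51.85 kt → 52 kt.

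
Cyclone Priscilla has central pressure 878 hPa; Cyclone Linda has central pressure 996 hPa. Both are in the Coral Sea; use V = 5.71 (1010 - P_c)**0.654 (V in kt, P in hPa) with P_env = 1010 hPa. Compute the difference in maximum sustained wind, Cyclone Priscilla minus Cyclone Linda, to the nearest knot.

107 kt

Cyclone Priscilla: ΔP = 132; V ≈ 5.71 × 132^0.654 ≈ 139.15 kt.
Cyclone Linda: ΔP = 14; V ≈ 5.71 × 14^0.654 ≈ 32.08 kt.
Difference ≈ 139.15 − 32.08 = 107.07 → 107 kt.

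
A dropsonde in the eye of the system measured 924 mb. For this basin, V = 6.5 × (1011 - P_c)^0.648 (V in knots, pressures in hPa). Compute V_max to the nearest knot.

117 kt

ΔP = 1011 − 924 = 87 mb.
87^0.648 ≈ 18.064.
V ≈ 6.5 × 18.064 ≈ 117.4 kt.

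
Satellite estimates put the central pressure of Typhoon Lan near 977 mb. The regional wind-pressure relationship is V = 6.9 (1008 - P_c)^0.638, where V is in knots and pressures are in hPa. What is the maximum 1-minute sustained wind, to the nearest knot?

62 kt

ΔP = 1008 − 977 = 31 mb.
31^0.638 ≈ 8.943.
V ≈ 6.9 × 8.943 ≈ 61.7 kt.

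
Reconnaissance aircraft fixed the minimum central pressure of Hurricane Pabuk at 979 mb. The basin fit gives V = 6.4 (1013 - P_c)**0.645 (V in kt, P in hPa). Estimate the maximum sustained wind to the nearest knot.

62 kt

ΔP = 1013 − 979 = 34 mb.
34^0.645 ≈ 9.723.
V ≈ 6.4 × 9.723 ≈ 62.2 kt.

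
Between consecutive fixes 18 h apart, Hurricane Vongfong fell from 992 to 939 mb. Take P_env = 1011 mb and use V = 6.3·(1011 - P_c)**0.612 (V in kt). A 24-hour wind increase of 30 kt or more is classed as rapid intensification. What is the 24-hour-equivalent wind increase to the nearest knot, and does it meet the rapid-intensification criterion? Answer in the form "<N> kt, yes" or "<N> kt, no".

64 kt, yes

V₁: ΔP = 19, V ≈ 6.3 × 19^0.612 ≈ 38.19 kt.
V₂: ΔP = 72, V ≈ 6.3 × 72^0.612 ≈ 86.30 kt.
ΔV over 18 h = 48.11 kt → 24 h equivalent = 48.11 × 24/18 ≈ 64.15 kt.
64 kt ≥ 30 kt ⇒ rapid intensification.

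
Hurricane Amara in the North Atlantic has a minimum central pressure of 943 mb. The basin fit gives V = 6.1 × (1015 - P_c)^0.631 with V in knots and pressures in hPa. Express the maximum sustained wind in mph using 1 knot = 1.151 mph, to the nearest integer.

ΔP = 1015 − 943 = 72 mb.
V ≈ 6.1 × 72^0.631 = 6.1 × 14.859 ≈ 90.637 kt.
90.637 × 1.151 ≈ 104.32 mph → 104 mph.

104 mph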